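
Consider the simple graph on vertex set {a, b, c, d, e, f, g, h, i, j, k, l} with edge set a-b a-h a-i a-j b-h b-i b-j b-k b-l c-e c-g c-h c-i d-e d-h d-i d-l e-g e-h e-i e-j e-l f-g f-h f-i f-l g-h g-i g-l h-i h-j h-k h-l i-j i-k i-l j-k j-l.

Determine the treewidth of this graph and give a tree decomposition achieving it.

The largest bag has 5 vertices, giving width 4; this decomposition certifies tw(G) ≤ 4. For the lower bound, the 5 vertices {c, e, g, h, i} are pairwise adjacent, and any tree decomposition puts a clique entirely inside one bag — forcing width ≥ 4. Combining the bounds, tw(G) = 4.

Treewidth 4.
Bags: B1 = {b, h, i, j, l}  B2 = {e, h, i, j, l}  B3 = {e, g, h, i, l}  B4 = {b, h, i, j, k}  B5 = {a, b, h, i, j}  B6 = {f, g, h, i, l}  B7 = {c, e, g, h, i}  B8 = {d, e, h, i, l}
Tree: B1–B2, B2–B3, B1–B4, B4–B5, B3–B6, B3–B7, B2–B8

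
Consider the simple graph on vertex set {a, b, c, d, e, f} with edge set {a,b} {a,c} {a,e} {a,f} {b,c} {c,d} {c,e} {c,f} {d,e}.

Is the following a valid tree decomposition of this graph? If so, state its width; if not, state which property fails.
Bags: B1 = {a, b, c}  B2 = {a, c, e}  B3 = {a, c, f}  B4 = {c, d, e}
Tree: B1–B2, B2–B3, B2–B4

Vertex coverage: the bags together contain {a, b, c, d, e, f}, the full vertex set. Edge coverage: each edge of G has both endpoints in at least one bag. Running intersection: for every vertex, the bags containing it form a connected subtree. All three properties hold, so this is a valid tree decomposition of width max|bag| − 1 = 2, and hence tw(G) ≤ 2.

Yes; width 2.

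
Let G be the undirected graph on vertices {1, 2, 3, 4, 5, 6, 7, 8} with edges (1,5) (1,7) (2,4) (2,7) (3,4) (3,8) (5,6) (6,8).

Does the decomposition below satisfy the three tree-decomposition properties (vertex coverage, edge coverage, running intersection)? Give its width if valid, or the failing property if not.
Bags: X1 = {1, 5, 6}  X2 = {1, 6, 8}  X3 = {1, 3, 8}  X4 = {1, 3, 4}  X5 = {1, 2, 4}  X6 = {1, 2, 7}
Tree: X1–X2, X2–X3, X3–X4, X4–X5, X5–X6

Yes; width 2.

Every vertex of G appears in some bag (union = {1, 2, 3, 4, 5, 6, 7, 8}); every edge is covered by a bag; and for each vertex v the set of bags containing v is connected in the bag tree. The decomposition is therefore valid. The largest bag has 3 vertices, so the width is 2.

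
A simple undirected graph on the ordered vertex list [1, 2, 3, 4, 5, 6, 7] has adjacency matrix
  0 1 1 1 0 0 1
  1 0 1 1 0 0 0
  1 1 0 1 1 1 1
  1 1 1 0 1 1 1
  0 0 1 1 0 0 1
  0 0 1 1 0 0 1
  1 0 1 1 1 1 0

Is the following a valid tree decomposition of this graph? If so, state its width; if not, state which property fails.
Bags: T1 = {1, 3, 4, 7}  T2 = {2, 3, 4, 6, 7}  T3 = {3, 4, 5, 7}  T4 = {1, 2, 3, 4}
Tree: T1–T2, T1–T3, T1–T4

No — bags containing vertex 2 are not connected in the tree.

A tree decomposition must satisfy three properties: every vertex lies in some bag; for every edge, both endpoints lie together in some bag; and for every vertex, the bags containing it form a connected subtree. Here bags containing vertex 2 are not connected in the tree, so the decomposition is invalid.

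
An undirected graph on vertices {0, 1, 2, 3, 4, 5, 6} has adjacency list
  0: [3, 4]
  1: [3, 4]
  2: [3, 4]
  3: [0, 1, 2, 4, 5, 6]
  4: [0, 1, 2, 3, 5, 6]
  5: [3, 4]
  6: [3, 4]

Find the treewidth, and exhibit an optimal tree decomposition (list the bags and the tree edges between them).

Treewidth 2.
Bags: B1 = {1, 3, 4}  B2 = {3, 4, 6}  B3 = {3, 4, 5}  B4 = {0, 3, 4}  B5 = {2, 3, 4}
Tree: B1–B2, B1–B3, B2–B4, B4–B5

Each bag holds 3 vertices, so the decomposition has width 2, which upper-bounds the treewidth. Conversely, {0, 3, 4} is a clique of size 3, and the vertices of any clique must share a bag in every tree decomposition; so some bag has ≥ 3 vertices and tw(G) ≥ 2. The upper and lower bounds meet at 2, so that is the treewidth.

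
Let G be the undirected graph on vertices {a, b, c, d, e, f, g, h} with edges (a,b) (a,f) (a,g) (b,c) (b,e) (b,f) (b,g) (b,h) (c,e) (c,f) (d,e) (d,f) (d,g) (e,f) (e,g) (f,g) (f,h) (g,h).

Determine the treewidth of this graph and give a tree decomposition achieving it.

Treewidth 3.
Bags: B1 = {b, e, f, g}  B2 = {b, c, e, f}  B3 = {a, b, f, g}  B4 = {b, f, g, h}  B5 = {d, e, f, g}
Tree: B1–B2, B1–B3, B1–B4, B1–B5

Each bag holds 4 vertices, so the decomposition has width 3, which upper-bounds the treewidth. On the other hand G contains the 4-clique {d, e, f, g}. A clique must lie in a single bag of any decomposition, so no decomposition can have width below 3. Combining the bounds, tw(G) = 3.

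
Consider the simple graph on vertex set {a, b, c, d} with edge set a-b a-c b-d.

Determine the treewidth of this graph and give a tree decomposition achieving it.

Every bag has size at most 2, so the width is 2 − 1 = 1 and tw(G) ≤ 1. Any graph with an edge has treewidth ≥ 1, and G has the edge b–a. Combining the bounds, tw(G) = 1.

Treewidth 1.
One such decomposition:
Bags: B1 = {a, b}  B2 = {a, c}  B3 = {b, d}
Tree: B1–B2, B1–B3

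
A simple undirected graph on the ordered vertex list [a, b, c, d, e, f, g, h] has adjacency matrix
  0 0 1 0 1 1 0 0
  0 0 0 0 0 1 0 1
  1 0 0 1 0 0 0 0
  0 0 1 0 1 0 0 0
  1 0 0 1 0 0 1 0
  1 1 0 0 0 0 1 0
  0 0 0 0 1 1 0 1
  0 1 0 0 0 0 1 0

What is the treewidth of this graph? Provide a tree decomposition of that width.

The largest bag has 3 vertices, giving width 2; this decomposition certifies tw(G) ≤ 2. The edges b–h–g–f–b form a cycle, so G is not a tree and its treewidth is at least 2. Therefore the treewidth is 2.

Treewidth 2.
One optimal decomposition is:
Bags: B1 = {b, f, h}  B2 = {f, g, h}  B3 = {a, f, g}  B4 = {a, e, g}  B5 = {a, c, e}  B6 = {c, d, e}
Tree: B1–B2, B2–B3, B3–B4, B4–B5, B5–B6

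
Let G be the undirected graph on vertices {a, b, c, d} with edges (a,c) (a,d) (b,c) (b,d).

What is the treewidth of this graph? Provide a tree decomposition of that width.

Treewidth 2.
Bags: B1 = {b, c, d}  B2 = {a, c, d}
Tree: B1–B2

Every bag has size at most 3, so the width is 3 − 1 = 2 and tw(G) ≤ 2. Since c–b–d–a–c is a cycle in G, G is not acyclic. Forests are exactly the graphs of treewidth ≤ 1, so tw(G) ≥ 2. Therefore the treewidth is 2.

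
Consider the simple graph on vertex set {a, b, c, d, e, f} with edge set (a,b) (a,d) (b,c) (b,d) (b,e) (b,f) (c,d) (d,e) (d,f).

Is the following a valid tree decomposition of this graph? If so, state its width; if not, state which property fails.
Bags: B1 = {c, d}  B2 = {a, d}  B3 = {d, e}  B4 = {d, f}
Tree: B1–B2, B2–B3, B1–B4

A tree decomposition must satisfy three properties: every vertex lies in some bag; for every edge, both endpoints lie together in some bag; and for every vertex, the bags containing it form a connected subtree. Here vertex b appears in no bag, so the decomposition is invalid.

No — vertex b appears in no bag.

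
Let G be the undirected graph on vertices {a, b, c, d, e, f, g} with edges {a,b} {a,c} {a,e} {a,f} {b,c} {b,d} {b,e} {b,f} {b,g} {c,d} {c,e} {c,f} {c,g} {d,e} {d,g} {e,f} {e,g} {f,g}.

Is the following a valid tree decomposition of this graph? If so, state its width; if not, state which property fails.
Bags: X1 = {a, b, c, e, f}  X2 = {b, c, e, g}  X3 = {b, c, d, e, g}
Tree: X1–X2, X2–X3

No — edge (f,g) lies in no bag.

A tree decomposition must satisfy three properties: every vertex lies in some bag; for every edge, both endpoints lie together in some bag; and for every vertex, the bags containing it form a connected subtree. Here edge (f,g) lies in no bag, so the decomposition is invalid.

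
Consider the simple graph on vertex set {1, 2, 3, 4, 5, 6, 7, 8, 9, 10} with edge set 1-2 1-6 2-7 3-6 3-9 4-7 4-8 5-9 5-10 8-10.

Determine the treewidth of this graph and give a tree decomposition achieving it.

Treewidth 2.
One such decomposition:
Bags: B1 = {4, 8, 10}  B2 = {4, 7, 10}  B3 = {2, 7, 10}  B4 = {1, 2, 10}  B5 = {1, 6, 10}  B6 = {3, 6, 10}  B7 = {3, 9, 10}  B8 = {5, 9, 10}
Tree: B1–B2, B2–B3, B3–B4, B4–B5, B5–B6, B6–B7, B7–B8

The largest bag has 3 vertices, giving width 2; this decomposition certifies tw(G) ≤ 2. Since 10–8–4–7–2–1–6–3–9–5–10 is a cycle in G, G is not acyclic. Forests are exactly the graphs of treewidth ≤ 1, so tw(G) ≥ 2. Hence tw(G) = 2 exactly.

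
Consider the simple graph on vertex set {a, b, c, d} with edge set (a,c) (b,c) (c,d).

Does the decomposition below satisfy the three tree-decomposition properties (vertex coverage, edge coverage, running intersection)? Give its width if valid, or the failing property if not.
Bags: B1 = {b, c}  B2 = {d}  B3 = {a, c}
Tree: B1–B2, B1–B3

No — edge (c,d) lies in no bag.

A tree decomposition must satisfy three properties: every vertex lies in some bag; for every edge, both endpoints lie together in some bag; and for every vertex, the bags containing it form a connected subtree. Here edge (c,d) lies in no bag, so the decomposition is invalid.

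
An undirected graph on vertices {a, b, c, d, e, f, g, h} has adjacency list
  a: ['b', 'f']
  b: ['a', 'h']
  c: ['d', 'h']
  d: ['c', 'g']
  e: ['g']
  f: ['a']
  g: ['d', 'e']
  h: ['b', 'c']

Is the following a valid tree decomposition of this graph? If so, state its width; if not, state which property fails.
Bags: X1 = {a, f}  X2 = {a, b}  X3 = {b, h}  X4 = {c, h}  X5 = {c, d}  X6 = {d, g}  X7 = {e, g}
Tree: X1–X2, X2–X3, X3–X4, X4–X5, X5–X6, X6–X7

Yes; width 1.

Vertex coverage: the bags together contain {a, b, c, d, e, f, g, h}, the full vertex set. Edge coverage: each edge of G has both endpoints in at least one bag. Running intersection: for every vertex, the bags containing it form a connected subtree. All three properties hold, so this is a valid tree decomposition of width max|bag| − 1 = 1, and hence tw(G) ≤ 1.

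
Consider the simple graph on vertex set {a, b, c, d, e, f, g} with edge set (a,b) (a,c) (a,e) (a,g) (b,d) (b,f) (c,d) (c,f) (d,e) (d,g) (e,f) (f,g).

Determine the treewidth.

3

A width-3 tree decomposition is:
Bags: B1 = {a, d, e, f}  B2 = {a, d, f, g}  B3 = {a, c, d, f}  B4 = {a, b, d, f}
Tree: B1–B2, B2–B3, B3–B4
Every bag has size at most 4, so the width is 4 − 1 = 3 and tw(G) ≤ 3. For the lower bound: the 4 vertex sets {e,f}, {d,g}, {a}, {c} are disjoint, each induces a connected subgraph, and every pair is joined by at least one edge of G. Contracting each set to a single vertex therefore yields K_{4} as a minor, and since treewidth is minor-monotone, tw(G) ≥ tw(K_{4}) = 3. Combining the bounds, tw(G) = 3.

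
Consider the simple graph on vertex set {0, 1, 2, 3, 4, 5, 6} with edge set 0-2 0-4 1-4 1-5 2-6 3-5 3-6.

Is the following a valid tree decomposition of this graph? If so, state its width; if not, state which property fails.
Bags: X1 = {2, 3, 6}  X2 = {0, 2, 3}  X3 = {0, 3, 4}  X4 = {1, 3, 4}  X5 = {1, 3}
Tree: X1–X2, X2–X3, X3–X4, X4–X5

No — vertex 5 appears in no bag.

A tree decomposition must satisfy three properties: every vertex lies in some bag; for every edge, both endpoints lie together in some bag; and for every vertex, the bags containing it form a connected subtree. Here vertex 5 appears in no bag, so the decomposition is invalid.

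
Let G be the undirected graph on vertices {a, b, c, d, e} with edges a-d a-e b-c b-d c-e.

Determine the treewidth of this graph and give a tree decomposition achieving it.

The largest bag has 3 vertices, giving width 2; this decomposition certifies tw(G) ≤ 2. Since b–d–a–e–c–b is a cycle in G, G is not acyclic. Forests are exactly the graphs of treewidth ≤ 1, so tw(G) ≥ 2. Combining the bounds, tw(G) = 2.

Treewidth 2.
One optimal decomposition is:
Bags: B1 = {a, b, d}  B2 = {a, b, e}  B3 = {b, c, e}
Tree: B1–B2, B2–B3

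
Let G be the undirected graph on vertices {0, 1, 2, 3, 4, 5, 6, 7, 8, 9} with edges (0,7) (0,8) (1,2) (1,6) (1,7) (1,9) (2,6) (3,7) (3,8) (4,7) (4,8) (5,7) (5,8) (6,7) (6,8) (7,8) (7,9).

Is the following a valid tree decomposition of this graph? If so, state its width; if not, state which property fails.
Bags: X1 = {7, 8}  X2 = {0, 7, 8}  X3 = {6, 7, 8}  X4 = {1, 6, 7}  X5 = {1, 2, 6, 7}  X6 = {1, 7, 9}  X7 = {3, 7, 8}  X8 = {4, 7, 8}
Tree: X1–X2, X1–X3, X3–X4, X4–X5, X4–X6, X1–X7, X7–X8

A tree decomposition must satisfy three properties: every vertex lies in some bag; for every edge, both endpoints lie together in some bag; and for every vertex, the bags containing it form a connected subtree. Here vertex 5 appears in no bag, so the decomposition is invalid.

No — vertex 5 appears in no bag.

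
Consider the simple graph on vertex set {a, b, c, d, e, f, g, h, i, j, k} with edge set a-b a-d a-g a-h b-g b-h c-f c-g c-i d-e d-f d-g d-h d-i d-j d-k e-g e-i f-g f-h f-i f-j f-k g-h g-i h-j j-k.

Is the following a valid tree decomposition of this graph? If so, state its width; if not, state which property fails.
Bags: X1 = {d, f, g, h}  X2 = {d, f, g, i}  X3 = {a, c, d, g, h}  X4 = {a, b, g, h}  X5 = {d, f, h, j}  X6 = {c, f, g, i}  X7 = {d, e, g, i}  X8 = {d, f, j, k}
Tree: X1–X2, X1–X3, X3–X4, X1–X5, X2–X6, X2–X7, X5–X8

No — bags containing vertex c are not connected in the tree.

A tree decomposition must satisfy three properties: every vertex lies in some bag; for every edge, both endpoints lie together in some bag; and for every vertex, the bags containing it form a connected subtree. Here bags containing vertex c are not connected in the tree, so the decomposition is invalid.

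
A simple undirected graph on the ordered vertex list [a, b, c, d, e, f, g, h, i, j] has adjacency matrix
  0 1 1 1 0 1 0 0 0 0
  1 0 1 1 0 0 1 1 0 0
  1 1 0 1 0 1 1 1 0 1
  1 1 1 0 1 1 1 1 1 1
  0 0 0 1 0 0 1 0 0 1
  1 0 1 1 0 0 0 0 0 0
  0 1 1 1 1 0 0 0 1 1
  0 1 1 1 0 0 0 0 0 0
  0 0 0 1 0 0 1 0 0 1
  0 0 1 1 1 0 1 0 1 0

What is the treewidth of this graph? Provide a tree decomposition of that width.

Treewidth 3.
One optimal decomposition is:
Bags: B1 = {b, c, d, h}  B2 = {b, c, d, g}  B3 = {c, d, g, j}  B4 = {d, e, g, j}  B5 = {a, b, c, d}  B6 = {d, g, i, j}  B7 = {a, c, d, f}
Tree: B1–B2, B2–B3, B3–B4, B2–B5, B4–B6, B5–B7

The largest bag has 4 vertices, giving width 3; this decomposition certifies tw(G) ≤ 3. Conversely, {d, e, g, j} is a clique of size 4, and the vertices of any clique must share a bag in every tree decomposition; so some bag has ≥ 4 vertices and tw(G) ≥ 3. Therefore the treewidth is 3.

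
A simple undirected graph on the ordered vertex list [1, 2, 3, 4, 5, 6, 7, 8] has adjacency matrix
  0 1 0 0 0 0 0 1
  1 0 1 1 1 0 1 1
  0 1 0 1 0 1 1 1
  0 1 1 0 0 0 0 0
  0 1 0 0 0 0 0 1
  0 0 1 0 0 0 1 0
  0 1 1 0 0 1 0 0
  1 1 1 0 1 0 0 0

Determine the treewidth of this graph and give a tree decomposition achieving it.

The largest bag has 3 vertices, giving width 2; this decomposition certifies tw(G) ≤ 2. On the other hand G contains the 3-clique {1, 2, 8}. A clique must lie in a single bag of any decomposition, so no decomposition can have width below 2. Combining the bounds, tw(G) = 2.

Treewidth 2.
One such decomposition:
Bags: B1 = {2, 5, 8}  B2 = {2, 3, 8}  B3 = {2, 3, 7}  B4 = {3, 6, 7}  B5 = {2, 3, 4}  B6 = {1, 2, 8}
Tree: B1–B2, B2–B3, B3–B4, B2–B5, B2–B6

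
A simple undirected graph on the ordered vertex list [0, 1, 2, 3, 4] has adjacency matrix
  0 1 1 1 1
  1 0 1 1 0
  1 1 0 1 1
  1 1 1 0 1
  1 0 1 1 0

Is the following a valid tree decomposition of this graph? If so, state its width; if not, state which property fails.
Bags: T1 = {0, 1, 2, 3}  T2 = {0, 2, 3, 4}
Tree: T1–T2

Yes; width 3.

Vertex coverage: the bags together contain {0, 1, 2, 3, 4}, the full vertex set. Edge coverage: each edge of G has both endpoints in at least one bag. Running intersection: for every vertex, the bags containing it form a connected subtree. All three properties hold, so this is a valid tree decomposition of width max|bag| − 1 = 3, and hence tw(G) ≤ 3.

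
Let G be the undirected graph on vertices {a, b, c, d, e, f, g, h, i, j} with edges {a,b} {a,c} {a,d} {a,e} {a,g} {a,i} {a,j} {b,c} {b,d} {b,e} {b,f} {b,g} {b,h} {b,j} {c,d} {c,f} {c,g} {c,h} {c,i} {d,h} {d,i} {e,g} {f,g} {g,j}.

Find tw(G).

3

A width-3 tree decomposition is:
Bags: B1 = {a, b, c, d}  B2 = {a, b, c, g}  B3 = {a, b, e, g}  B4 = {b, c, f, g}  B5 = {b, c, d, h}  B6 = {a, b, g, j}  B7 = {a, c, d, i}
Tree: B1–B2, B2–B3, B2–B4, B1–B5, B3–B6, B1–B7
Every bag has size at most 4, so the width is 4 − 1 = 3 and tw(G) ≤ 3. Conversely, {b, c, d, h} is a clique of size 4, and the vertices of any clique must share a bag in every tree decomposition; so some bag has ≥ 4 vertices and tw(G) ≥ 3. Therefore the treewidth is 3.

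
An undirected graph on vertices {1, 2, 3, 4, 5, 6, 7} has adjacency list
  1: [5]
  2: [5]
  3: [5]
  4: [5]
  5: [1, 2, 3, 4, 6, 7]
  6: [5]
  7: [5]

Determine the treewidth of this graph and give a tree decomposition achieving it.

Each bag holds 2 vertices, so the decomposition has width 1, which upper-bounds the treewidth. Any graph with an edge has treewidth ≥ 1, and G has the edge 3–5. Combining the bounds, tw(G) = 1.

Treewidth 1.
One optimal decomposition is:
Bags: B1 = {3, 5}  B2 = {1, 5}  B3 = {5, 6}  B4 = {4, 5}  B5 = {2, 5}  B6 = {5, 7}
Tree: B1–B2, B1–B3, B1–B4, B1–B5, B1–B6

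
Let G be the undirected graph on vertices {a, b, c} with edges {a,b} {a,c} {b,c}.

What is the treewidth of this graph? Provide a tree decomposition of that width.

With just one bag of size 3, the width is 3 − 1 = 2, so tw(G) ≤ 2. On the other hand G contains the 3-clique {a, b, c}. A clique must lie in a single bag of any decomposition, so no decomposition can have width below 2. Combining the bounds, tw(G) = 2.

Treewidth 2.
Bags: B1 = {a, b, c}
Tree: (single bag)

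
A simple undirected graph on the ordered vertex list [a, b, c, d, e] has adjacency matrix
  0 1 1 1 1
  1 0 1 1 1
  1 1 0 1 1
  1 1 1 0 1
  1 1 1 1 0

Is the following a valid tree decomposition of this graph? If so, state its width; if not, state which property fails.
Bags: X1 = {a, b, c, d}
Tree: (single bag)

No — vertex e appears in no bag.

A tree decomposition must satisfy three properties: every vertex lies in some bag; for every edge, both endpoints lie together in some bag; and for every vertex, the bags containing it form a connected subtree. Here vertex e appears in no bag, so the decomposition is invalid.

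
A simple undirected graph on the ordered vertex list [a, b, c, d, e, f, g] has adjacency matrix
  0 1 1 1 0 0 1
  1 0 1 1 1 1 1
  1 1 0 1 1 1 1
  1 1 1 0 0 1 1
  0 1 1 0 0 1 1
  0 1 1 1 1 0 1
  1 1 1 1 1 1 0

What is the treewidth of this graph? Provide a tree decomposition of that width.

The largest bag has 5 vertices, giving width 4; this decomposition certifies tw(G) ≤ 4. Conversely, {b, c, d, f, g} is a clique of size 5, and the vertices of any clique must share a bag in every tree decomposition; so some bag has ≥ 5 vertices and tw(G) ≥ 4. Therefore the treewidth is 4.

Treewidth 4.
One optimal decomposition is:
Bags: B1 = {a, b, c, d, g}  B2 = {b, c, d, f, g}  B3 = {b, c, e, f, g}
Tree: B1–B2, B2–B3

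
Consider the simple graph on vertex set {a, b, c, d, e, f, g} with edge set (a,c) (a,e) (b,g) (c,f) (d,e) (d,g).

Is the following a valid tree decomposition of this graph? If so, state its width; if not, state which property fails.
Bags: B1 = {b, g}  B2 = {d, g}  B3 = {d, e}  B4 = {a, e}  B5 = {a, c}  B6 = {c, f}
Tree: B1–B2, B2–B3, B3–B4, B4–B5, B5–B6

Checking the three conditions: (i) the bags cover all of {a, b, c, d, e, f, g}; (ii) for each edge, some bag contains both endpoints; (iii) the bags containing any fixed vertex form a subtree. All hold, so the decomposition is valid with width 2 − 1 = 1.

Yes; width 1.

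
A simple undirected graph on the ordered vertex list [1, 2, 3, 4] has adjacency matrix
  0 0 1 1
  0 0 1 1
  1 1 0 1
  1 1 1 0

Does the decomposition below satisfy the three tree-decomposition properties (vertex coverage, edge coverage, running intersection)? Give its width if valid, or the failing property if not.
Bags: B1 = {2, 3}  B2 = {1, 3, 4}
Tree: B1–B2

No — edge (4,2) lies in no bag.

A tree decomposition must satisfy three properties: every vertex lies in some bag; for every edge, both endpoints lie together in some bag; and for every vertex, the bags containing it form a connected subtree. Here edge (4,2) lies in no bag, so the decomposition is invalid.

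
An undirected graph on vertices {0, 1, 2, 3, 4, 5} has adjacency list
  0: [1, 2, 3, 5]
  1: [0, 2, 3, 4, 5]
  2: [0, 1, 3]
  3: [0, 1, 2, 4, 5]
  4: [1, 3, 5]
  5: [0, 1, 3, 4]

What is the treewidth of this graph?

3

A width-3 tree decomposition is:
Bags: B1 = {1, 3, 4, 5}  B2 = {0, 1, 3, 5}  B3 = {0, 1, 2, 3}
Tree: B1–B2, B2–B3
Every bag has size at most 4, so the width is 4 − 1 = 3 and tw(G) ≤ 3. For the lower bound, the 4 vertices {0, 1, 2, 3} are pairwise adjacent, and any tree decomposition puts a clique entirely inside one bag — forcing width ≥ 3. Hence tw(G) = 3 exactly.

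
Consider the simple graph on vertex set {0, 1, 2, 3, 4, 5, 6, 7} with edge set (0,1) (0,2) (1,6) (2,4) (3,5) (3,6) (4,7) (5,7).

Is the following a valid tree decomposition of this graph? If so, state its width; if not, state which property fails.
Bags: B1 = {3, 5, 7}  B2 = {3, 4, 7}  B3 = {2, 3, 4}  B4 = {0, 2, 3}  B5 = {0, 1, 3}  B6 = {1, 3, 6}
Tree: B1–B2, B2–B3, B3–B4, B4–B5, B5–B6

Yes; width 2.

Every vertex of G appears in some bag (union = {0, 1, 2, 3, 4, 5, 6, 7}); every edge is covered by a bag; and for each vertex v the set of bags containing v is connected in the bag tree. The decomposition is therefore valid. The largest bag has 3 vertices, so the width is 2.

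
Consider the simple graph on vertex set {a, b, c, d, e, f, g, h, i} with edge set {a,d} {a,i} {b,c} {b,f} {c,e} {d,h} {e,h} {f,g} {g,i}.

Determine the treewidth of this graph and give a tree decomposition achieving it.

Each bag holds 3 vertices, so the decomposition has width 2, which upper-bounds the treewidth. For the lower bound, G contains the cycle e–h–d–a–i–g–f–b–c–e, so G is not a forest; only forests have treewidth ≤ 1, hence tw(G) ≥ 2. Combining the bounds, tw(G) = 2.

Treewidth 2.
One such decomposition:
Bags: B1 = {d, e, h}  B2 = {a, d, e}  B3 = {a, e, i}  B4 = {e, g, i}  B5 = {e, f, g}  B6 = {b, e, f}  B7 = {b, c, e}
Tree: B1–B2, B2–B3, B3–B4, B4–B5, B5–B6, B6–B7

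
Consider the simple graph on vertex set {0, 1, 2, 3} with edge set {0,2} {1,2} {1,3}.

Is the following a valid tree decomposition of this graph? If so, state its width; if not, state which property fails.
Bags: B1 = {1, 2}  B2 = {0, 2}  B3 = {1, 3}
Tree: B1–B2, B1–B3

Vertex coverage: the bags together contain {0, 1, 2, 3}, the full vertex set. Edge coverage: each edge of G has both endpoints in at least one bag. Running intersection: for every vertex, the bags containing it form a connected subtree. All three properties hold, so this is a valid tree decomposition of width max|bag| − 1 = 1, and hence tw(G) ≤ 1.

Yes; width 1.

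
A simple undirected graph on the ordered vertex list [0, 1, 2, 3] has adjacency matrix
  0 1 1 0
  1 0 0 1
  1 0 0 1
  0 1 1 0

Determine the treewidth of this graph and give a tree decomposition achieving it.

Treewidth 2.
Bags: B1 = {0, 1, 2}  B2 = {1, 2, 3}
Tree: B1–B2

Each bag holds 3 vertices, so the decomposition has width 2, which upper-bounds the treewidth. The edges 2–0–1–3–2 form a cycle, so G is not a tree and its treewidth is at least 2. Therefore the treewidth is 2.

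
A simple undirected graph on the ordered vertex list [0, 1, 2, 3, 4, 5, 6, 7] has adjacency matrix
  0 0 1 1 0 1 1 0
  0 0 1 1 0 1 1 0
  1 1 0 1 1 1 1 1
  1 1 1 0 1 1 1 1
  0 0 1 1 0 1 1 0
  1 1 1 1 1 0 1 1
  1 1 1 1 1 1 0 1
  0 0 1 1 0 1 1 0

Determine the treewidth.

4

A width-4 tree decomposition is:
Bags: B1 = {2, 3, 4, 5, 6}  B2 = {2, 3, 5, 6, 7}  B3 = {0, 2, 3, 5, 6}  B4 = {1, 2, 3, 5, 6}
Tree: B1–B2, B1–B3, B2–B4
The largest bag has 5 vertices, giving width 4; this decomposition certifies tw(G) ≤ 4. On the other hand G contains the 5-clique {0, 2, 3, 5, 6}. A clique must lie in a single bag of any decomposition, so no decomposition can have width below 4. Hence tw(G) = 4 exactly.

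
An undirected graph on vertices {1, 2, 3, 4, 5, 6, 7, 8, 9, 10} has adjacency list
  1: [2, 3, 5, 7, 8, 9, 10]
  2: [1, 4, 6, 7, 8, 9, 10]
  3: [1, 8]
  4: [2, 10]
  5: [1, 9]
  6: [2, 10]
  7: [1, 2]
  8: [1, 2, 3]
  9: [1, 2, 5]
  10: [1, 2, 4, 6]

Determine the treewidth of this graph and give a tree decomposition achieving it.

Treewidth 2.
One optimal decomposition is:
Bags: B1 = {1, 2, 8}  B2 = {1, 2, 9}  B3 = {1, 2, 7}  B4 = {1, 3, 8}  B5 = {1, 5, 9}  B6 = {1, 2, 10}  B7 = {2, 4, 10}  B8 = {2, 6, 10}
Tree: B1–B2, B1–B3, B1–B4, B2–B5, B2–B6, B6–B7, B7–B8

The largest bag has 3 vertices, giving width 2; this decomposition certifies tw(G) ≤ 2. For the lower bound, the 3 vertices {1, 2, 8} are pairwise adjacent, and any tree decomposition puts a clique entirely inside one bag — forcing width ≥ 2. Combining the bounds, tw(G) = 2.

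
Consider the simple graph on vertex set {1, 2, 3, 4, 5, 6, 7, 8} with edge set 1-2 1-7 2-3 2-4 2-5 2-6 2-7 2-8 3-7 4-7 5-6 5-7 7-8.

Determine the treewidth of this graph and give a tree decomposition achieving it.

Treewidth 2.
Bags: B1 = {2, 7, 8}  B2 = {2, 4, 7}  B3 = {2, 3, 7}  B4 = {1, 2, 7}  B5 = {2, 5, 7}  B6 = {2, 5, 6}
Tree: B1–B2, B2–B3, B1–B4, B1–B5, B5–B6

Every bag has size at most 3, so the width is 3 − 1 = 2 and tw(G) ≤ 2. On the other hand G contains the 3-clique {2, 5, 6}. A clique must lie in a single bag of any decomposition, so no decomposition can have width below 2. Combining the bounds, tw(G) = 2.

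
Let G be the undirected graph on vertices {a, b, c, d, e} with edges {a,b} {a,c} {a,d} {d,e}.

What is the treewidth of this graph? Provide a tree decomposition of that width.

The largest bag has 2 vertices, giving width 1; this decomposition certifies tw(G) ≤ 1. Since G has at least one edge (e.g. a–d), it is not an edgeless graph, so tw(G) ≥ 1. The upper and lower bounds meet at 1, so that is the treewidth.

Treewidth 1.
One optimal decomposition is:
Bags: B1 = {a, d}  B2 = {a, b}  B3 = {a, c}  B4 = {d, e}
Tree: B1–B2, B1–B3, B1–B4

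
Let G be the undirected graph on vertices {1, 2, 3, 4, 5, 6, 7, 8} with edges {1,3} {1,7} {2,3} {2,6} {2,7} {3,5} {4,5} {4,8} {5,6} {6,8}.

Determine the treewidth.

A width-2 tree decomposition is:
Bags: B1 = {1, 2, 7}  B2 = {1, 2, 3}  B3 = {2, 3, 6}  B4 = {3, 5, 6}  B5 = {5, 6, 8}  B6 = {4, 5, 8}
Tree: B1–B2, B2–B3, B3–B4, B4–B5, B5–B6
The largest bag has 3 vertices, giving width 2; this decomposition certifies tw(G) ≤ 2. Since 7–1–3–2–7 is a cycle in G, G is not acyclic. Forests are exactly the graphs of treewidth ≤ 1, so tw(G) ≥ 2. Therefore the treewidth is 2.

2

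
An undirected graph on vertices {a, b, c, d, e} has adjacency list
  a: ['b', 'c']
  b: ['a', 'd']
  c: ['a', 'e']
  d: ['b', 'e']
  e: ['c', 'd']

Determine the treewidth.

A width-2 tree decomposition is:
Bags: B1 = {a, c, e}  B2 = {a, b, e}  B3 = {b, d, e}
Tree: B1–B2, B2–B3
The largest bag has 3 vertices, giving width 2; this decomposition certifies tw(G) ≤ 2. For the lower bound, G contains the cycle e–c–a–b–d–e, so G is not a forest; only forests have treewidth ≤ 1, hence tw(G) ≥ 2. Therefore the treewidth is 2.

2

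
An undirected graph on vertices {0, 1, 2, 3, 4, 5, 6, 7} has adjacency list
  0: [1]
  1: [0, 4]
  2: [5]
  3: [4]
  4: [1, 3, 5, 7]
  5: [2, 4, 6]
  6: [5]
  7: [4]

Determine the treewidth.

1

A width-1 tree decomposition is:
Bags: B1 = {1, 4}  B2 = {4, 5}  B3 = {5, 6}  B4 = {0, 1}  B5 = {2, 5}  B6 = {3, 4}  B7 = {4, 7}
Tree: B1–B2, B2–B3, B1–B4, B2–B5, B2–B6, B6–B7
Each bag holds 2 vertices, so the decomposition has width 1, which upper-bounds the treewidth. G has an edge, so its treewidth is at least 1. Therefore the treewidth is 1.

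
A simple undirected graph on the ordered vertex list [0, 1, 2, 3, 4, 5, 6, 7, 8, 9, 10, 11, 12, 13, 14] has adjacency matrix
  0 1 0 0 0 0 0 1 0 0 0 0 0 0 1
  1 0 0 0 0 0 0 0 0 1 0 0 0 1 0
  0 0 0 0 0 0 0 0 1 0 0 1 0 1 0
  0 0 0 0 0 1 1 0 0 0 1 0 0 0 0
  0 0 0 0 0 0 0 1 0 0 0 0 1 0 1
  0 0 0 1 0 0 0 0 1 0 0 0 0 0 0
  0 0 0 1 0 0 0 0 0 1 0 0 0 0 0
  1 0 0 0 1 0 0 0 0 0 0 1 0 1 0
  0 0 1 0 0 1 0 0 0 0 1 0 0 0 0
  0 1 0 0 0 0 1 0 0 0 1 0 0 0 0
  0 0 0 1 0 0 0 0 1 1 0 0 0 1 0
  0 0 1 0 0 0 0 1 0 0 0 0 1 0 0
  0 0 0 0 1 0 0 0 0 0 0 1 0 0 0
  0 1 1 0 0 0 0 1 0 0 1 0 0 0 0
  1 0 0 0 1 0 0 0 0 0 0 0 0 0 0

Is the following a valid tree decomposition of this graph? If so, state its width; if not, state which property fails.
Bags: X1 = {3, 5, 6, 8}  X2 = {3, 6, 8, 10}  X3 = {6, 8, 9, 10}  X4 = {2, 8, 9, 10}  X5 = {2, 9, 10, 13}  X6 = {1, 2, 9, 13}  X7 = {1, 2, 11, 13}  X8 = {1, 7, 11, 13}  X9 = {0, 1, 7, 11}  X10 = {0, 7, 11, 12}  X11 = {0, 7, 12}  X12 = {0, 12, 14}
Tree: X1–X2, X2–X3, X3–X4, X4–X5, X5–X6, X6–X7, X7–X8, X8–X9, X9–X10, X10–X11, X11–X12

No — vertex 4 appears in no bag.

A tree decomposition must satisfy three properties: every vertex lies in some bag; for every edge, both endpoints lie together in some bag; and for every vertex, the bags containing it form a connected subtree. Here vertex 4 appears in no bag, so the decomposition is invalid.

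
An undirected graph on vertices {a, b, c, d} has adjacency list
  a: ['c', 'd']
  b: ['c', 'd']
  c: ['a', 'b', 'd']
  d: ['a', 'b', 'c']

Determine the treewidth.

A width-2 tree decomposition is:
Bags: B1 = {b, c, d}  B2 = {a, c, d}
Tree: B1–B2
Each bag holds 3 vertices, so the decomposition has width 2, which upper-bounds the treewidth. Conversely, {a, c, d} is a clique of size 3, and the vertices of any clique must share a bag in every tree decomposition; so some bag has ≥ 3 vertices and tw(G) ≥ 2. The upper and lower bounds meet at 2, so that is the treewidth.

2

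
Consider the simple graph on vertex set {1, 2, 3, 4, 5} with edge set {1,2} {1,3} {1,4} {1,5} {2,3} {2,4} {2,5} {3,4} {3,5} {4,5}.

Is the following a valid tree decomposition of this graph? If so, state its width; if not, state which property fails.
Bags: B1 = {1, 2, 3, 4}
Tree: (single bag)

No — vertex 5 appears in no bag.

A tree decomposition must satisfy three properties: every vertex lies in some bag; for every edge, both endpoints lie together in some bag; and for every vertex, the bags containing it form a connected subtree. Here vertex 5 appears in no bag, so the decomposition is invalid.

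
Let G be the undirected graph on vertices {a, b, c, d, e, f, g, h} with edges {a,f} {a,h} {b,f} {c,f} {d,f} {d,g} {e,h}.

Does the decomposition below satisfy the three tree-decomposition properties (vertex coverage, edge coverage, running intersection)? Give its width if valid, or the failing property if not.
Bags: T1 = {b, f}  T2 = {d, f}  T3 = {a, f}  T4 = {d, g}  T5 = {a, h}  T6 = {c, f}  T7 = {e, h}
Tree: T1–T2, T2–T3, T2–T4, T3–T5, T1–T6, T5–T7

Yes; width 1.

Every vertex of G appears in some bag (union = {a, b, c, d, e, f, g, h}); every edge is covered by a bag; and for each vertex v the set of bags containing v is connected in the bag tree. The decomposition is therefore valid. The largest bag has 2 vertices, so the width is 1.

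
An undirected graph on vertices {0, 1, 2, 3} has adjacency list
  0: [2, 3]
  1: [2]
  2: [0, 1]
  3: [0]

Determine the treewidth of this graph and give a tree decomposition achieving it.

Treewidth 1.
One optimal decomposition is:
Bags: B1 = {1, 2}  B2 = {0, 2}  B3 = {0, 3}
Tree: B1–B2, B2–B3

Each bag holds 2 vertices, so the decomposition has width 1, which upper-bounds the treewidth. Any graph with an edge has treewidth ≥ 1, and G has the edge 1–2. Combining the bounds, tw(G) = 1.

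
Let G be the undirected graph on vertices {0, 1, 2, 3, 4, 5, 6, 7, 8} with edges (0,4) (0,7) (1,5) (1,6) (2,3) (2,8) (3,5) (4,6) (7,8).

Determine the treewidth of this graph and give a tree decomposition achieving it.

Treewidth 2.
Bags: B1 = {1, 4, 6}  B2 = {0, 1, 4}  B3 = {0, 1, 7}  B4 = {1, 7, 8}  B5 = {1, 2, 8}  B6 = {1, 2, 3}  B7 = {1, 3, 5}
Tree: B1–B2, B2–B3, B3–B4, B4–B5, B5–B6, B6–B7

Every bag has size at most 3, so the width is 3 − 1 = 2 and tw(G) ≤ 2. The edges 1–6–4–0–7–8–2–3–5–1 form a cycle, so G is not a tree and its treewidth is at least 2. The upper and lower bounds meet at 2, so that is the treewidth.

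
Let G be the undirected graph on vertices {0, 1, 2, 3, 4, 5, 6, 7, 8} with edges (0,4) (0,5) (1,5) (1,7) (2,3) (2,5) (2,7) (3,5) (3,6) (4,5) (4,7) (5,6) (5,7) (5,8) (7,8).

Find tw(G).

A width-2 tree decomposition is:
Bags: B1 = {4, 5, 7}  B2 = {1, 5, 7}  B3 = {2, 5, 7}  B4 = {5, 7, 8}  B5 = {0, 4, 5}  B6 = {2, 3, 5}  B7 = {3, 5, 6}
Tree: B1–B2, B2–B3, B1–B4, B1–B5, B3–B6, B6–B7
Every bag has size at most 3, so the width is 3 − 1 = 2 and tw(G) ≤ 2. For the lower bound, the 3 vertices {0, 4, 5} are pairwise adjacent, and any tree decomposition puts a clique entirely inside one bag — forcing width ≥ 2. The upper and lower bounds meet at 2, so that is the treewidth.

2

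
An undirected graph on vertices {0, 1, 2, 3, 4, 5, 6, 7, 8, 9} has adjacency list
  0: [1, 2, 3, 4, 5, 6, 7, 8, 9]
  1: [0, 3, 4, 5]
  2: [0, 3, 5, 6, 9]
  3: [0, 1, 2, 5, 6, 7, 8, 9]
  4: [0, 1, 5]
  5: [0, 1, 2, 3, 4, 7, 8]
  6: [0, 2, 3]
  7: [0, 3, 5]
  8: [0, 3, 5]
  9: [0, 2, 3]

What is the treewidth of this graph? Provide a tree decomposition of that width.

Every bag has size at most 4, so the width is 4 − 1 = 3 and tw(G) ≤ 3. Conversely, {0, 2, 3, 9} is a clique of size 4, and the vertices of any clique must share a bag in every tree decomposition; so some bag has ≥ 4 vertices and tw(G) ≥ 3. Hence tw(G) = 3 exactly.

Treewidth 3.
One optimal decomposition is:
Bags: B1 = {0, 2, 3, 5}  B2 = {0, 2, 3, 6}  B3 = {0, 3, 5, 8}  B4 = {0, 1, 3, 5}  B5 = {0, 3, 5, 7}  B6 = {0, 2, 3, 9}  B7 = {0, 1, 4, 5}
Tree: B1–B2, B1–B3, B1–B4, B3–B5, B1–B6, B4–B7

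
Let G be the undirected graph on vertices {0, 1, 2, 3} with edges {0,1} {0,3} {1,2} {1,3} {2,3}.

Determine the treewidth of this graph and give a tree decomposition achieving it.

Every bag has size at most 3, so the width is 3 − 1 = 2 and tw(G) ≤ 2. For the lower bound, the 3 vertices {0, 1, 3} are pairwise adjacent, and any tree decomposition puts a clique entirely inside one bag — forcing width ≥ 2. The upper and lower bounds meet at 2, so that is the treewidth.

Treewidth 2.
One optimal decomposition is:
Bags: B1 = {0, 1, 3}  B2 = {1, 2, 3}
Tree: B1–B2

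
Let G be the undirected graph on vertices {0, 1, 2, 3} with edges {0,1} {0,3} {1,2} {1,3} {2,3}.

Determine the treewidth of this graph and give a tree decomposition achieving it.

Treewidth 2.
Bags: B1 = {1, 2, 3}  B2 = {0, 1, 3}
Tree: B1–B2

Every bag has size at most 3, so the width is 3 − 1 = 2 and tw(G) ≤ 2. Conversely, {0, 1, 3} is a clique of size 3, and the vertices of any clique must share a bag in every tree decomposition; so some bag has ≥ 3 vertices and tw(G) ≥ 2. Combining the bounds, tw(G) = 2.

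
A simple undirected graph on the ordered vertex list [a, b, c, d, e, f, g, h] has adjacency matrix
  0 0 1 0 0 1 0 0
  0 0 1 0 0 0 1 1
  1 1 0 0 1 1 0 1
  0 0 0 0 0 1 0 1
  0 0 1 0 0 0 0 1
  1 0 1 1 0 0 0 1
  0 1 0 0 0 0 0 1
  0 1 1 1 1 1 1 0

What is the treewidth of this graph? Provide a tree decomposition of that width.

Each bag holds 3 vertices, so the decomposition has width 2, which upper-bounds the treewidth. For the lower bound, the 3 vertices {d, f, h} are pairwise adjacent, and any tree decomposition puts a clique entirely inside one bag — forcing width ≥ 2. Combining the bounds, tw(G) = 2.

Treewidth 2.
One optimal decomposition is:
Bags: B1 = {c, f, h}  B2 = {d, f, h}  B3 = {c, e, h}  B4 = {b, c, h}  B5 = {b, g, h}  B6 = {a, c, f}
Tree: B1–B2, B1–B3, B1–B4, B4–B5, B1–B6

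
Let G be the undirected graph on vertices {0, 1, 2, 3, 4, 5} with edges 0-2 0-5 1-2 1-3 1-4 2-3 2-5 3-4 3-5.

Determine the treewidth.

A width-2 tree decomposition is:
Bags: B1 = {1, 2, 3}  B2 = {2, 3, 5}  B3 = {1, 3, 4}  B4 = {0, 2, 5}
Tree: B1–B2, B1–B3, B2–B4
Every bag has size at most 3, so the width is 3 − 1 = 2 and tw(G) ≤ 2. On the other hand G contains the 3-clique {0, 2, 5}. A clique must lie in a single bag of any decomposition, so no decomposition can have width below 2. The upper and lower bounds meet at 2, so that is the treewidth.

2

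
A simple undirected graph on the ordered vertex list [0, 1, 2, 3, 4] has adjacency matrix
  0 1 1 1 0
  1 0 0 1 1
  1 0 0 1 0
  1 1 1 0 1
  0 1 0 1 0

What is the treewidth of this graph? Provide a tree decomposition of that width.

Treewidth 2.
One such decomposition:
Bags: B1 = {1, 3, 4}  B2 = {0, 1, 3}  B3 = {0, 2, 3}
Tree: B1–B2, B2–B3

The largest bag has 3 vertices, giving width 2; this decomposition certifies tw(G) ≤ 2. For the lower bound, the 3 vertices {0, 1, 3} are pairwise adjacent, and any tree decomposition puts a clique entirely inside one bag — forcing width ≥ 2. The upper and lower bounds meet at 2, so that is the treewidth.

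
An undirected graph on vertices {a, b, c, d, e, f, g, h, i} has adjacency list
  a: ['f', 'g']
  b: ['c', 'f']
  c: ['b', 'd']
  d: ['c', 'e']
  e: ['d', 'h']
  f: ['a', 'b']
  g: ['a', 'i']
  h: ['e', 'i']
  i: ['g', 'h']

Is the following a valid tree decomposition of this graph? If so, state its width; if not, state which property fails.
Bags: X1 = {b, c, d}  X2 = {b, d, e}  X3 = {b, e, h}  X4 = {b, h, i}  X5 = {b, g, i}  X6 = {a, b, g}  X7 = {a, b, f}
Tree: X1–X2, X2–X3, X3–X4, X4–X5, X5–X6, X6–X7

Yes; width 2.

Vertex coverage: the bags together contain {a, b, c, d, e, f, g, h, i}, the full vertex set. Edge coverage: each edge of G has both endpoints in at least one bag. Running intersection: for every vertex, the bags containing it form a connected subtree. All three properties hold, so this is a valid tree decomposition of width max|bag| − 1 = 2, and hence tw(G) ≤ 2.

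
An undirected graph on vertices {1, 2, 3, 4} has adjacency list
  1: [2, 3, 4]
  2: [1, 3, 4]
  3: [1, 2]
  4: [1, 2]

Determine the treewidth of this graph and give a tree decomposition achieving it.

Treewidth 2.
One optimal decomposition is:
Bags: B1 = {1, 2, 4}  B2 = {1, 2, 3}
Tree: B1–B2

Each bag holds 3 vertices, so the decomposition has width 2, which upper-bounds the treewidth. Conversely, {1, 2, 3} is a clique of size 3, and the vertices of any clique must share a bag in every tree decomposition; so some bag has ≥ 3 vertices and tw(G) ≥ 2. Hence tw(G) = 2 exactly.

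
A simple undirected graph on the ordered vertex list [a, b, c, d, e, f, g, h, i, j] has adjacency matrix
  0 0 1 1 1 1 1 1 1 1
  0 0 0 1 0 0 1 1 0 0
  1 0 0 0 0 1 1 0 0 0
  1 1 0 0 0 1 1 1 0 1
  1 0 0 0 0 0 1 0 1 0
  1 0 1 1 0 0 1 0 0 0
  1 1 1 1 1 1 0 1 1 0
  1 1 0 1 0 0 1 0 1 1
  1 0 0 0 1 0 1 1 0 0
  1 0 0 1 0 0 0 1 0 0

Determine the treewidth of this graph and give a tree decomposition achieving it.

Each bag holds 4 vertices, so the decomposition has width 3, which upper-bounds the treewidth. On the other hand G contains the 4-clique {a, d, g, h}. A clique must lie in a single bag of any decomposition, so no decomposition can have width below 3. Therefore the treewidth is 3.

Treewidth 3.
One optimal decomposition is:
Bags: B1 = {a, e, g, i}  B2 = {a, g, h, i}  B3 = {a, d, g, h}  B4 = {b, d, g, h}  B5 = {a, d, f, g}  B6 = {a, c, f, g}  B7 = {a, d, h, j}
Tree: B1–B2, B2–B3, B3–B4, B3–B5, B5–B6, B3–B7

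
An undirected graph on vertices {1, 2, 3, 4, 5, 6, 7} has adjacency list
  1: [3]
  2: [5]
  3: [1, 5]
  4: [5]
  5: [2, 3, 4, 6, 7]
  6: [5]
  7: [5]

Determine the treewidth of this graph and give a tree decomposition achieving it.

Treewidth 1.
One optimal decomposition is:
Bags: B1 = {1, 3}  B2 = {3, 5}  B3 = {5, 7}  B4 = {4, 5}  B5 = {5, 6}  B6 = {2, 5}
Tree: B1–B2, B2–B3, B2–B4, B4–B5, B2–B6

Each bag holds 2 vertices, so the decomposition has width 1, which upper-bounds the treewidth. Since G has at least one edge (e.g. 3–1), it is not an edgeless graph, so tw(G) ≥ 1. Combining the bounds, tw(G) = 1.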